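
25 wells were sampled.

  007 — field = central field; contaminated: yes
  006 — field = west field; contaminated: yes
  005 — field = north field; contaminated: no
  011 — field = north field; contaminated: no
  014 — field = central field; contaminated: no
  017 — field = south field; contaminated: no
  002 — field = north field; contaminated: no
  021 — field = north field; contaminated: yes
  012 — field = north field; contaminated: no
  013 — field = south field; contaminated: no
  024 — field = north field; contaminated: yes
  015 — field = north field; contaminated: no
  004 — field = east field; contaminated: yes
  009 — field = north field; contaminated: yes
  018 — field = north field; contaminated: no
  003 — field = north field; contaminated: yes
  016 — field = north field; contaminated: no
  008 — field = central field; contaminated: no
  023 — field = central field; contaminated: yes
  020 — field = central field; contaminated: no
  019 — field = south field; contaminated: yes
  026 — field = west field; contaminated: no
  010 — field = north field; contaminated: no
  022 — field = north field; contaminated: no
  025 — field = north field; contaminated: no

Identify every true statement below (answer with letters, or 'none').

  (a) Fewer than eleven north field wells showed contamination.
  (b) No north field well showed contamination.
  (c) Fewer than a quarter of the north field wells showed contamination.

|A| = 14, |A ∩ B| = 4, |A ∖ B| = 10.
(a) |A ∩ B| < 11: holds.
(b) A ∩ B = ∅ (|A ∩ B| = 0): fails.
(c) |A ∩ B| / |A| < 1/4: fails.

(a)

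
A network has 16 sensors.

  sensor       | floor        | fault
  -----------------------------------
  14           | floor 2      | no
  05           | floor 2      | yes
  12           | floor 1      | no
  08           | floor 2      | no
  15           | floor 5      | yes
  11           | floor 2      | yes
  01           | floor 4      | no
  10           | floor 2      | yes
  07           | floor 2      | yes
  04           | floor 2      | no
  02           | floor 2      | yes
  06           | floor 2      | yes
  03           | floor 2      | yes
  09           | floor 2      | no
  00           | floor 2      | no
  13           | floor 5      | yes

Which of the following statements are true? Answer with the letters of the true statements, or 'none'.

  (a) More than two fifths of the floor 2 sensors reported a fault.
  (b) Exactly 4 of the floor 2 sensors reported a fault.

(a)

|A| = 12, |A ∩ B| = 7, |A ∖ B| = 5.
(a) |A ∩ B| / |A| > 2/5: holds.
(b) |A ∩ B| = 4: fails.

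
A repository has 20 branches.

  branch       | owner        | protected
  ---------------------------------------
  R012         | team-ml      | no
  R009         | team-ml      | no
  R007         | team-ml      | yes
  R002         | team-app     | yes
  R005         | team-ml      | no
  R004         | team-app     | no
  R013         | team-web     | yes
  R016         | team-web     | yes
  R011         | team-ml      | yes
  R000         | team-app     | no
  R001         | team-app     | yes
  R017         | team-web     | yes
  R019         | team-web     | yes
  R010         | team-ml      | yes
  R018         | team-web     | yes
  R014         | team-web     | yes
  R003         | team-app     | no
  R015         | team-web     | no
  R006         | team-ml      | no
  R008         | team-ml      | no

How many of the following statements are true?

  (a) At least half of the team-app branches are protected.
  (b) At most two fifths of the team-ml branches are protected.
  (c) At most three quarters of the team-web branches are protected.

1

(a) team-app: |A| = 5, |A ∩ B| = 2; needs |A ∩ B| ≥ |A ∖ B| — false.
(b) team-ml: |A| = 8, |A ∩ B| = 3; needs |A ∩ B| / |A| ≤ 2/5 — true.
(c) team-web: |A| = 7, |A ∩ B| = 6; needs |A ∩ B| / |A| ≤ 3/4 — false.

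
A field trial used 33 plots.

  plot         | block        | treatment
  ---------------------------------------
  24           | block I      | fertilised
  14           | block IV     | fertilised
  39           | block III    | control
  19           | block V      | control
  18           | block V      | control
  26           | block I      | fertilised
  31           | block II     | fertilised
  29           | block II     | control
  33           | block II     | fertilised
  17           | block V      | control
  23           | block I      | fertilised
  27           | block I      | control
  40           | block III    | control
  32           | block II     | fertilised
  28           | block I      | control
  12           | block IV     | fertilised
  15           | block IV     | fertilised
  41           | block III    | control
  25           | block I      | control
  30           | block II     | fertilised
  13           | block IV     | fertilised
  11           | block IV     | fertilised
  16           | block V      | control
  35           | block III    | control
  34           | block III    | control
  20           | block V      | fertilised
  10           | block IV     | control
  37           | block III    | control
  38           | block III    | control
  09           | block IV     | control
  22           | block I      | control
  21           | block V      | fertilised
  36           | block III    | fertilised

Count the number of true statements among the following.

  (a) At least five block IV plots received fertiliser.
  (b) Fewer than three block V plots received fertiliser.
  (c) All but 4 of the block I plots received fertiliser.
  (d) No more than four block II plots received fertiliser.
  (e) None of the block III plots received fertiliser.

(a) block IV: |A| = 7, |A ∩ B| = 5; needs |A ∩ B| ≥ 5 — true.
(b) block V: |A| = 6, |A ∩ B| = 2; needs |A ∩ B| < 3 — true.
(c) block I: |A| = 7, |A ∩ B| = 3; needs |A ∖ B| = 4 — true.
(d) block II: |A| = 5, |A ∩ B| = 4; needs |A ∩ B| ≤ 4 — true.
(e) block III: |A| = 8, |A ∩ B| = 1; needs A ∩ B = ∅ (|A ∩ B| = 0) — false.

4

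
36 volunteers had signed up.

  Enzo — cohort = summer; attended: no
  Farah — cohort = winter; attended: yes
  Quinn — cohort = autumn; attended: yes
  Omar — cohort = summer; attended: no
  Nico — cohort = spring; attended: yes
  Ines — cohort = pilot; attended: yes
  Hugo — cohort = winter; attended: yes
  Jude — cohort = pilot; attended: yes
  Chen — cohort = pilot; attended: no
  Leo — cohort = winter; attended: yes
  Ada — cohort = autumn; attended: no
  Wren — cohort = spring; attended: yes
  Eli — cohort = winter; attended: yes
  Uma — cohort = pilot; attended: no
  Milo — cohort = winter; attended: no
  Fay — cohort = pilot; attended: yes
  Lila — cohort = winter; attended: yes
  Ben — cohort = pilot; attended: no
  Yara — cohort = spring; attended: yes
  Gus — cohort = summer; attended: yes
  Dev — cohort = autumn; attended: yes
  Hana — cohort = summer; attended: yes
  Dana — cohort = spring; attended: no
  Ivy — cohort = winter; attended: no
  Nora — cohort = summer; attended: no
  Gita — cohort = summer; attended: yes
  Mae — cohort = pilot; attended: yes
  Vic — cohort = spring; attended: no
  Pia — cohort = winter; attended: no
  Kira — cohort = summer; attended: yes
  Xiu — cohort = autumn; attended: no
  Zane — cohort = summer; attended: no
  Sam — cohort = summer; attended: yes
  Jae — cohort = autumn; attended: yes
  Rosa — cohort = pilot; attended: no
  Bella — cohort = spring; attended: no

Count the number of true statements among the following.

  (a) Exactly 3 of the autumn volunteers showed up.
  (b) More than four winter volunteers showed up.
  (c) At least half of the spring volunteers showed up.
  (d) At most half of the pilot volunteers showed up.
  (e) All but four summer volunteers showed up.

(a) autumn: |A| = 5, |A ∩ B| = 3; needs |A ∩ B| = 3 — true.
(b) winter: |A| = 8, |A ∩ B| = 5; needs |A ∩ B| > 4 — true.
(c) spring: |A| = 6, |A ∩ B| = 3; needs |A ∩ B| ≥ |A ∖ B| — true.
(d) pilot: |A| = 8, |A ∩ B| = 4; needs |A ∩ B| ≤ |A ∖ B| — true.
(e) summer: |A| = 9, |A ∩ B| = 5; needs |A ∖ B| = 4 — true.

5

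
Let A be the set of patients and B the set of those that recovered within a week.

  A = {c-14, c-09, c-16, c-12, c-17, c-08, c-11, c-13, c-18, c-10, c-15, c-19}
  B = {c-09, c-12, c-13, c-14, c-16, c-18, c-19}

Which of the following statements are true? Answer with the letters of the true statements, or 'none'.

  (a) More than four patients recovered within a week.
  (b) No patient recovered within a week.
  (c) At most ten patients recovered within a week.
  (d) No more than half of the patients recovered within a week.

|A| = 12, |A ∩ B| = 7, |A ∖ B| = 5.
(a) |A ∩ B| > 4: holds.
(b) A ∩ B = ∅ (|A ∩ B| = 0): fails.
(c) |A ∩ B| ≤ 10: holds.
(d) |A ∩ B| ≤ |A ∖ B|: fails.

(a), (c)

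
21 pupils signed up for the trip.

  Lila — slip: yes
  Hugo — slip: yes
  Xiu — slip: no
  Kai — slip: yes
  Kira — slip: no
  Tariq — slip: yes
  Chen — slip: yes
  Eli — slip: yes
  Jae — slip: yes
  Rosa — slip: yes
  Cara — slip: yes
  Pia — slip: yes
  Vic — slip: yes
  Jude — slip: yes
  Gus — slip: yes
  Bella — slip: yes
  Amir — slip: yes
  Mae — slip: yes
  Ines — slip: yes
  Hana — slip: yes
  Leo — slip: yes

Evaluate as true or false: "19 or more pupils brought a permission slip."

True

'19 or more pupils brought a permission slip' holds iff |A ∩ B| ≥ 19.
|A| = 21, |A ∩ B| = 19, |A ∖ B| = 2.
|A ∩ B| = 19, so the statement is true.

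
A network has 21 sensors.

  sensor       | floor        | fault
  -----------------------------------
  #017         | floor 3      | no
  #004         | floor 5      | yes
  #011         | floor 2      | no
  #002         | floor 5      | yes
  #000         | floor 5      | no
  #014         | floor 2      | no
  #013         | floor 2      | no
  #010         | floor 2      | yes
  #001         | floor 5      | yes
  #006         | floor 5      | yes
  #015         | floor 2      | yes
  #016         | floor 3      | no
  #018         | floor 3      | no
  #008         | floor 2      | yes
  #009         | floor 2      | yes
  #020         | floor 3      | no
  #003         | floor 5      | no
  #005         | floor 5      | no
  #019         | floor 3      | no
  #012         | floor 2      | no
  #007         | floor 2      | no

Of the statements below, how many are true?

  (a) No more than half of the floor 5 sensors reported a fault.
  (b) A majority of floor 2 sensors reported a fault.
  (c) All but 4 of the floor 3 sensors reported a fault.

0

(a) floor 5: |A| = 7, |A ∩ B| = 4; needs |A ∩ B| ≤ |A ∖ B| — false.
(b) floor 2: |A| = 9, |A ∩ B| = 4; needs |A ∩ B| > |A ∖ B| — false.
(c) floor 3: |A| = 5, |A ∩ B| = 0; needs |A ∖ B| = 4 — false.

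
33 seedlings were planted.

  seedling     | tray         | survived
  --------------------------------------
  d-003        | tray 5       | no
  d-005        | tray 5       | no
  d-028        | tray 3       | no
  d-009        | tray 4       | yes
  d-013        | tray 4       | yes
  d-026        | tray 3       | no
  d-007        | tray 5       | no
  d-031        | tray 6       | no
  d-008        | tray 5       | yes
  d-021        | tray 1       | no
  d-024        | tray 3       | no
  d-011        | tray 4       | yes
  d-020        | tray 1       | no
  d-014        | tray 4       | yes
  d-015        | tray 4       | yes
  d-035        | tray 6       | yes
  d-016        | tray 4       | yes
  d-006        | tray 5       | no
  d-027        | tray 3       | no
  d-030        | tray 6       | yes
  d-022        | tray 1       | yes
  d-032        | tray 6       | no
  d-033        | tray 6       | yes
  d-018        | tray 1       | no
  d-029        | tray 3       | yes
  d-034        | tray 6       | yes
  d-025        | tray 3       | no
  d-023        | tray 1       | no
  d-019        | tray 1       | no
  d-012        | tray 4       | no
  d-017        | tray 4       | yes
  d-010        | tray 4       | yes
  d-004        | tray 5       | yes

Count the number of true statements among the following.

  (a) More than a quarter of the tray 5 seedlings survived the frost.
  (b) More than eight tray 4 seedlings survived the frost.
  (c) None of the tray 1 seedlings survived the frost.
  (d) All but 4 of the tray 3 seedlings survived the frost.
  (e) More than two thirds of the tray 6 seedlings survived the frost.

1

(a) tray 5: |A| = 6, |A ∩ B| = 2; needs |A ∩ B| / |A| > 1/4 — true.
(b) tray 4: |A| = 9, |A ∩ B| = 8; needs |A ∩ B| > 8 — false.
(c) tray 1: |A| = 6, |A ∩ B| = 1; needs A ∩ B = ∅ (|A ∩ B| = 0) — false.
(d) tray 3: |A| = 6, |A ∩ B| = 1; needs |A ∖ B| = 4 — false.
(e) tray 6: |A| = 6, |A ∩ B| = 4; needs |A ∩ B| / |A| > 2/3 — false.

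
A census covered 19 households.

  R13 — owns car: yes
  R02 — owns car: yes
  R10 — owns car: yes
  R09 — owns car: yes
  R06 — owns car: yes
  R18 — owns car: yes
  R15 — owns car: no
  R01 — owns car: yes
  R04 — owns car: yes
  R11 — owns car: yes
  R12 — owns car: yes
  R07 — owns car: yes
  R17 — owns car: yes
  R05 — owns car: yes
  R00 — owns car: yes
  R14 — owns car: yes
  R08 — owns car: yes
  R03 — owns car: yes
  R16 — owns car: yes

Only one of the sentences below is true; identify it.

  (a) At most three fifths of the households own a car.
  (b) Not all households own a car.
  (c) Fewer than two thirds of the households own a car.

|A| = 19, |A ∩ B| = 18, |A ∖ B| = 1.
(a) requires |A ∩ B| / |A| ≤ 3/5: false.
(b) requires A ⊄ B (|A ∖ B| ≥ 1): true.
(c) requires |A ∩ B| / |A| < 2/3: false.

(b)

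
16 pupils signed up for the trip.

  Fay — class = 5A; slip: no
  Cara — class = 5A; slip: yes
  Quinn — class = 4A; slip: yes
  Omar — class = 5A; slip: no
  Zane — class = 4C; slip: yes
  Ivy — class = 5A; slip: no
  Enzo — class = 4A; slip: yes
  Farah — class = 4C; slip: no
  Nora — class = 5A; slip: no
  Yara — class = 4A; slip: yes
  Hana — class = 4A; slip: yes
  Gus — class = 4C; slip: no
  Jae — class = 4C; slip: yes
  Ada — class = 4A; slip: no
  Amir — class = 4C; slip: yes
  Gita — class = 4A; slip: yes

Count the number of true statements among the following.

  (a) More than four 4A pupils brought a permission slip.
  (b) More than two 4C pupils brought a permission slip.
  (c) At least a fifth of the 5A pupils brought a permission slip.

3

(a) 4A: |A| = 6, |A ∩ B| = 5; needs |A ∩ B| > 4 — true.
(b) 4C: |A| = 5, |A ∩ B| = 3; needs |A ∩ B| > 2 — true.
(c) 5A: |A| = 5, |A ∩ B| = 1; needs |A ∩ B| / |A| ≥ 1/5 — true.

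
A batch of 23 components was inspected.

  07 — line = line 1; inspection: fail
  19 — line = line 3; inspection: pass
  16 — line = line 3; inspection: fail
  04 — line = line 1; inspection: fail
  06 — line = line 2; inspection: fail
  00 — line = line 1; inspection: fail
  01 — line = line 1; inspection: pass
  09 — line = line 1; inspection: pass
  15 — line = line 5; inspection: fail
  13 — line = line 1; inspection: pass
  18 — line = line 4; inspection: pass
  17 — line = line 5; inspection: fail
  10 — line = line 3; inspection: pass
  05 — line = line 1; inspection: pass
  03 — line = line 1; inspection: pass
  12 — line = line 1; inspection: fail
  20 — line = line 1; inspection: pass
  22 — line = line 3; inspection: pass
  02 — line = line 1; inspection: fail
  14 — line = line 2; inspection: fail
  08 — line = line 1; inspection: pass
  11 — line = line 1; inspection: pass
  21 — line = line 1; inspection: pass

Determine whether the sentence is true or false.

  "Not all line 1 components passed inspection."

The determiner here denotes the relation: A ⊄ B (|A ∖ B| ≥ 1).
A (the restrictor) = {07, 04, 00, 01, 09, 13, 05, 03, 12, 20, 02, 08, 11, 21}, |A| = 14.
A ∖ B = {07, 04, 00, 12, 02}, so |A ∖ B| = 5.
So the statement is true.

True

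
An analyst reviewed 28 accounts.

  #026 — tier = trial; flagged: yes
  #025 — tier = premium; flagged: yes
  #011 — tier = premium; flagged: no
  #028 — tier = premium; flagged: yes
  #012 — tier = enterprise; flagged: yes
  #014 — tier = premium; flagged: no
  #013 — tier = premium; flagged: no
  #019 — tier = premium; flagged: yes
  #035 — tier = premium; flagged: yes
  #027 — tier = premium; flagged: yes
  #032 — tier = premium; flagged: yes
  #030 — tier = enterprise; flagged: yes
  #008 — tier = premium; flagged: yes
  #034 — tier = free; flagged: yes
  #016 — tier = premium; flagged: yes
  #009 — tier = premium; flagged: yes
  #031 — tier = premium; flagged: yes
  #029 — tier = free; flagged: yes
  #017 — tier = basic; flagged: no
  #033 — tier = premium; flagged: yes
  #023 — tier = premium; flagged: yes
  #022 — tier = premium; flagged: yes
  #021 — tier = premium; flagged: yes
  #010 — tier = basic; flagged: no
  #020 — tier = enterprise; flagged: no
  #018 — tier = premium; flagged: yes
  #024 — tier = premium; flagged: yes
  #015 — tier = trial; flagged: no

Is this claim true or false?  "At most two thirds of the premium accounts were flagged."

False

Truth condition: |A ∩ B| / |A| ≤ 2/3.
|A| = 19, |A ∩ B| = 16, |A ∖ B| = 3.
|A ∩ B|/|A| = 16/19, so the statement is false.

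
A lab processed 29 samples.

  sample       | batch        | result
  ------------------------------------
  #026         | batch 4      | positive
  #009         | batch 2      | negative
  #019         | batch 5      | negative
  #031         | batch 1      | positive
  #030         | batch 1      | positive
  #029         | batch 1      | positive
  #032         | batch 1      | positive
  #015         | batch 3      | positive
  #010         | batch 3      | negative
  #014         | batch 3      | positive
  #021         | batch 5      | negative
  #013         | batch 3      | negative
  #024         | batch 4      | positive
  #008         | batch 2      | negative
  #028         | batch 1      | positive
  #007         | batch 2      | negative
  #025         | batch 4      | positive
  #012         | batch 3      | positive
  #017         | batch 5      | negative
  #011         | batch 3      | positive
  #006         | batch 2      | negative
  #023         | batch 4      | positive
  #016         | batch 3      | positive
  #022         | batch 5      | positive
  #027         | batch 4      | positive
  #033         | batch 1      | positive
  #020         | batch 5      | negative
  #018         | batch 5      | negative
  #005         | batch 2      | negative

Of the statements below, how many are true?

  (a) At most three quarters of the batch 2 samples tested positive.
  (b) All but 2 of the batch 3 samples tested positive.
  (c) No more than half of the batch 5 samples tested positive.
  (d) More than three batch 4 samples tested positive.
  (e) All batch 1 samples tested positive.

(a) batch 2: |A| = 5, |A ∩ B| = 0; needs |A ∩ B| / |A| ≤ 3/4 — true.
(b) batch 3: |A| = 7, |A ∩ B| = 5; needs |A ∖ B| = 2 — true.
(c) batch 5: |A| = 6, |A ∩ B| = 1; needs |A ∩ B| ≤ |A ∖ B| — true.
(d) batch 4: |A| = 5, |A ∩ B| = 5; needs |A ∩ B| > 3 — true.
(e) batch 1: |A| = 6, |A ∩ B| = 6; needs A ⊆ B, i.e. every element of A is in B (|A ∖ B| = 0) — true.

5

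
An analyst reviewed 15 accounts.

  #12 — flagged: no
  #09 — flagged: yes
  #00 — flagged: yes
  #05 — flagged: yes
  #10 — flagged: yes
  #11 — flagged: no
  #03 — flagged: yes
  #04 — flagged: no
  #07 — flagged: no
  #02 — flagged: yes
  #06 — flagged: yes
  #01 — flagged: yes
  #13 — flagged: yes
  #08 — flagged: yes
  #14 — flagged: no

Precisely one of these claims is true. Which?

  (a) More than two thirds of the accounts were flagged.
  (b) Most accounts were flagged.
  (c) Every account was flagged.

|A| = 15, |A ∩ B| = 10, |A ∖ B| = 5.
(a) requires |A ∩ B| / |A| > 2/3: false.
(b) requires |A ∩ B| > |A ∖ B|: true.
(c) requires A ⊆ B, i.e. every element of A is in B (|A ∖ B| = 0): false.

(b)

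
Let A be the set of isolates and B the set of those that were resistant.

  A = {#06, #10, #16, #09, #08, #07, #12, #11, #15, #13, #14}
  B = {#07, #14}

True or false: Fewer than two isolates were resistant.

False

Truth condition: |A ∩ B| < 2.
A (the restrictor) = {#06, #10, #16, #09, #08, #07, #12, #11, #15, #13, #14}, |A| = 11.
A ∩ B = {#07, #14}, so |A ∩ B| = 2.
|A ∩ B| = 2, so the statement is false.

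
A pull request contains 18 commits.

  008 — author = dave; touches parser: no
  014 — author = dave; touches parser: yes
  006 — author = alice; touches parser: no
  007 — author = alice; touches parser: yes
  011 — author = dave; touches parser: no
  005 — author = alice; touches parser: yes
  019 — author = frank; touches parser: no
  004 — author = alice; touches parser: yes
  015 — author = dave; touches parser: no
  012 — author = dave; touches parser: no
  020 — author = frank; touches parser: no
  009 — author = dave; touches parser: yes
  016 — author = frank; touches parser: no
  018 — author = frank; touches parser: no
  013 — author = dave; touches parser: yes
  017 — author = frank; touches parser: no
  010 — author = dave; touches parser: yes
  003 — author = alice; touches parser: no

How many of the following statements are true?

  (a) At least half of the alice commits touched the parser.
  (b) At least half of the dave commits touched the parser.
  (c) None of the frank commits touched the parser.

3

(a) alice: |A| = 5, |A ∩ B| = 3; needs |A ∩ B| ≥ |A ∖ B| — true.
(b) dave: |A| = 8, |A ∩ B| = 4; needs |A ∩ B| ≥ |A ∖ B| — true.
(c) frank: |A| = 5, |A ∩ B| = 0; needs A ∩ B = ∅ (|A ∩ B| = 0) — true.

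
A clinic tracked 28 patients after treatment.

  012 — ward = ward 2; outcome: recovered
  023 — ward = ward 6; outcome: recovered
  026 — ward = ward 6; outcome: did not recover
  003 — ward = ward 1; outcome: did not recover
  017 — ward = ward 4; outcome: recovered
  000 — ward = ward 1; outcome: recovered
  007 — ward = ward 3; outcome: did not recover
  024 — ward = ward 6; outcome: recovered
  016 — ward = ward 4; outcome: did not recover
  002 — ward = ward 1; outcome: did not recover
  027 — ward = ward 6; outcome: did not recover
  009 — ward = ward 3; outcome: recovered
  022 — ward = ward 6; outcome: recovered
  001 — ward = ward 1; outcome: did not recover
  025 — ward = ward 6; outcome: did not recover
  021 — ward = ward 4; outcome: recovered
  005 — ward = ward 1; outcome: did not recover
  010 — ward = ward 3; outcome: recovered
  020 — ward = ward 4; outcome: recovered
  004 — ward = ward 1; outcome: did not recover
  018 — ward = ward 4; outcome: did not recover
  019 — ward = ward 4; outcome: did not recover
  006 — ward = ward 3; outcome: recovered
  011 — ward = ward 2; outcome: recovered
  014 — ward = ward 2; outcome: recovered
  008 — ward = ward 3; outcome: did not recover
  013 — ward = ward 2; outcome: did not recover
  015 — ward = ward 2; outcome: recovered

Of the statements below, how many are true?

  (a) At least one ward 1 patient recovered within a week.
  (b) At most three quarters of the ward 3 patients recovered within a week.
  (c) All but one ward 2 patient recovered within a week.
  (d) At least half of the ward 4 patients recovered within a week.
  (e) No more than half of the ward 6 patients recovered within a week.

(a) ward 1: |A| = 6, |A ∩ B| = 1; needs A ∩ B ≠ ∅ (|A ∩ B| ≥ 1) — true.
(b) ward 3: |A| = 5, |A ∩ B| = 3; needs |A ∩ B| / |A| ≤ 3/4 — true.
(c) ward 2: |A| = 5, |A ∩ B| = 4; needs |A ∖ B| = 1 — true.
(d) ward 4: |A| = 6, |A ∩ B| = 3; needs |A ∩ B| ≥ |A ∖ B| — true.
(e) ward 6: |A| = 6, |A ∩ B| = 3; needs |A ∩ B| ≤ |A ∖ B| — true.

5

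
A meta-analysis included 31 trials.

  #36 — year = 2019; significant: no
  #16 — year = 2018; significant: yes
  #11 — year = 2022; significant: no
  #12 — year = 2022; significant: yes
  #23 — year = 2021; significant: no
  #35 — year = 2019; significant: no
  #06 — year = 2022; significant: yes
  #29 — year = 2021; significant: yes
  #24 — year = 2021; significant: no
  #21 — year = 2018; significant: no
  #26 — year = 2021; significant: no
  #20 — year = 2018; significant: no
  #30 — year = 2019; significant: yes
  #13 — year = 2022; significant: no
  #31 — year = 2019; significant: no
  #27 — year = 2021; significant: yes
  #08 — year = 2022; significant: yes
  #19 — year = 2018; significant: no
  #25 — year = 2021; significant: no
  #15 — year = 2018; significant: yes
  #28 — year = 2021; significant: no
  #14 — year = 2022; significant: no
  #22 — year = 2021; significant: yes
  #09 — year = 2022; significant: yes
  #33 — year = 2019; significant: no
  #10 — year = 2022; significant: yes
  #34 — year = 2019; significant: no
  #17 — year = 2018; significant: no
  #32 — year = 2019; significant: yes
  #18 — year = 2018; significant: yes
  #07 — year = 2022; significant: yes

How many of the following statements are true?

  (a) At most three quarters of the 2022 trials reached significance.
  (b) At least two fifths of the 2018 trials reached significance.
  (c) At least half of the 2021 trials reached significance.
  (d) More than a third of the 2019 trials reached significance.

(a) 2022: |A| = 9, |A ∩ B| = 6; needs |A ∩ B| / |A| ≤ 3/4 — true.
(b) 2018: |A| = 7, |A ∩ B| = 3; needs |A ∩ B| / |A| ≥ 2/5 — true.
(c) 2021: |A| = 8, |A ∩ B| = 3; needs |A ∩ B| ≥ |A ∖ B| — false.
(d) 2019: |A| = 7, |A ∩ B| = 2; needs |A ∩ B| / |A| > 1/3 — false.

2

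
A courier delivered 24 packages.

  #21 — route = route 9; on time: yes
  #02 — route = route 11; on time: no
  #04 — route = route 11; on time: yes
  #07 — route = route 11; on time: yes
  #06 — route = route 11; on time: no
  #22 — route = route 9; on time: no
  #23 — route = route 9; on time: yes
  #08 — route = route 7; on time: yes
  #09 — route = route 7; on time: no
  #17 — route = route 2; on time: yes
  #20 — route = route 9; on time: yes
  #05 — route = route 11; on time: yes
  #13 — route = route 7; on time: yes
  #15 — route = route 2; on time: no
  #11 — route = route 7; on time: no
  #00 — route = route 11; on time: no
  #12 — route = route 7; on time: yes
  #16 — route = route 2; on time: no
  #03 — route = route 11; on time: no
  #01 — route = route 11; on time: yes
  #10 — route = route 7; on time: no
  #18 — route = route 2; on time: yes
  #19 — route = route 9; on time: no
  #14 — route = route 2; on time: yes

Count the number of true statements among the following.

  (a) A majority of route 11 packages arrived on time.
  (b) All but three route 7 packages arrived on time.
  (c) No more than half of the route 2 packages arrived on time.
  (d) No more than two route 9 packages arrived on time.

1

(a) route 11: |A| = 8, |A ∩ B| = 4; needs |A ∩ B| > |A ∖ B| — false.
(b) route 7: |A| = 6, |A ∩ B| = 3; needs |A ∖ B| = 3 — true.
(c) route 2: |A| = 5, |A ∩ B| = 3; needs |A ∩ B| ≤ |A ∖ B| — false.
(d) route 9: |A| = 5, |A ∩ B| = 3; needs |A ∩ B| ≤ 2 — false.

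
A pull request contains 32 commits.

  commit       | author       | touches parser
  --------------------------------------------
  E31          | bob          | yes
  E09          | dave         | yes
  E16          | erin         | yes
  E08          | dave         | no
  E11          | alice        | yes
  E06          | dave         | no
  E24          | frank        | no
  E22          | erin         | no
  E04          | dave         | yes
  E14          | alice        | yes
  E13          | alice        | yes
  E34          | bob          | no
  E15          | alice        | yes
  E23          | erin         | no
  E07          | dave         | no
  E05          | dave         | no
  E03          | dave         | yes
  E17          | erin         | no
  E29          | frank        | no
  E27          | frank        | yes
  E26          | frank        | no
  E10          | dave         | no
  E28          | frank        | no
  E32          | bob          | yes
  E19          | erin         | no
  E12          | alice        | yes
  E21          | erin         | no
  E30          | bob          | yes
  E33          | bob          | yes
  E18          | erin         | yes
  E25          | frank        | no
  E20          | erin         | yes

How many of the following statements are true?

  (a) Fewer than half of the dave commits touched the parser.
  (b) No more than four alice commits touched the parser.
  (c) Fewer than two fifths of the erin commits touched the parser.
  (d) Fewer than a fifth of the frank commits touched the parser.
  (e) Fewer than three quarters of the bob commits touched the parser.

3

(a) dave: |A| = 8, |A ∩ B| = 3; needs |A ∩ B| < |A ∖ B| — true.
(b) alice: |A| = 5, |A ∩ B| = 5; needs |A ∩ B| ≤ 4 — false.
(c) erin: |A| = 8, |A ∩ B| = 3; needs |A ∩ B| / |A| < 2/5 — true.
(d) frank: |A| = 6, |A ∩ B| = 1; needs |A ∩ B| / |A| < 1/5 — true.
(e) bob: |A| = 5, |A ∩ B| = 4; needs |A ∩ B| / |A| < 3/4 — false.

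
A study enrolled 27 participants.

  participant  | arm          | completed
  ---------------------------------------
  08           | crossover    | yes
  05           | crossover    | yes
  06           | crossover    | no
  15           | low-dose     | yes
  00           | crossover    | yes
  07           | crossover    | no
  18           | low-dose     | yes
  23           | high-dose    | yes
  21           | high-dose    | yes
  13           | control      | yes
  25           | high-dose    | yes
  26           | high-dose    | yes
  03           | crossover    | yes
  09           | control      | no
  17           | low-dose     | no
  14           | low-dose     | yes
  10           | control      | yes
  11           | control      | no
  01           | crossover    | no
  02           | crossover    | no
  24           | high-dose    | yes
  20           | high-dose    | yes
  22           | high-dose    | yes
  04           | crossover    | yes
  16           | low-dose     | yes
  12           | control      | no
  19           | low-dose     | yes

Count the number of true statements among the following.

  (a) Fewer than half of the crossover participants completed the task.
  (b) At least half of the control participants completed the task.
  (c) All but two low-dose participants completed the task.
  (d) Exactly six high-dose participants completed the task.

(a) crossover: |A| = 9, |A ∩ B| = 5; needs |A ∩ B| < |A ∖ B| — false.
(b) control: |A| = 5, |A ∩ B| = 2; needs |A ∩ B| ≥ |A ∖ B| — false.
(c) low-dose: |A| = 6, |A ∩ B| = 5; needs |A ∖ B| = 2 — false.
(d) high-dose: |A| = 7, |A ∩ B| = 7; needs |A ∩ B| = 6 — false.

0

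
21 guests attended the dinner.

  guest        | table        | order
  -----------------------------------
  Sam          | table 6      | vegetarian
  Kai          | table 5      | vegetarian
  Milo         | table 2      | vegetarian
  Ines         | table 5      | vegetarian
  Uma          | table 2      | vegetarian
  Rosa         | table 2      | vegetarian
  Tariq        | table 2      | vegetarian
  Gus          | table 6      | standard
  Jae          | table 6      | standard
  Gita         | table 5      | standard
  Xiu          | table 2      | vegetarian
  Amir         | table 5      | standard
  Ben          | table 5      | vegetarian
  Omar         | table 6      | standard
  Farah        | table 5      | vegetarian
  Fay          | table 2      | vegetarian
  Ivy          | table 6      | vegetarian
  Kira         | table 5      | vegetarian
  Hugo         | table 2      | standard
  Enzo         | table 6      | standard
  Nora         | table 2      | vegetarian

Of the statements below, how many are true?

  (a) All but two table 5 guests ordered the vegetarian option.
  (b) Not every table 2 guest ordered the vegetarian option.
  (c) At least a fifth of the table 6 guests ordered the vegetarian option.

3

(a) table 5: |A| = 7, |A ∩ B| = 5; needs |A ∖ B| = 2 — true.
(b) table 2: |A| = 8, |A ∩ B| = 7; needs A ⊄ B (|A ∖ B| ≥ 1) — true.
(c) table 6: |A| = 6, |A ∩ B| = 2; needs |A ∩ B| / |A| ≥ 1/5 — true.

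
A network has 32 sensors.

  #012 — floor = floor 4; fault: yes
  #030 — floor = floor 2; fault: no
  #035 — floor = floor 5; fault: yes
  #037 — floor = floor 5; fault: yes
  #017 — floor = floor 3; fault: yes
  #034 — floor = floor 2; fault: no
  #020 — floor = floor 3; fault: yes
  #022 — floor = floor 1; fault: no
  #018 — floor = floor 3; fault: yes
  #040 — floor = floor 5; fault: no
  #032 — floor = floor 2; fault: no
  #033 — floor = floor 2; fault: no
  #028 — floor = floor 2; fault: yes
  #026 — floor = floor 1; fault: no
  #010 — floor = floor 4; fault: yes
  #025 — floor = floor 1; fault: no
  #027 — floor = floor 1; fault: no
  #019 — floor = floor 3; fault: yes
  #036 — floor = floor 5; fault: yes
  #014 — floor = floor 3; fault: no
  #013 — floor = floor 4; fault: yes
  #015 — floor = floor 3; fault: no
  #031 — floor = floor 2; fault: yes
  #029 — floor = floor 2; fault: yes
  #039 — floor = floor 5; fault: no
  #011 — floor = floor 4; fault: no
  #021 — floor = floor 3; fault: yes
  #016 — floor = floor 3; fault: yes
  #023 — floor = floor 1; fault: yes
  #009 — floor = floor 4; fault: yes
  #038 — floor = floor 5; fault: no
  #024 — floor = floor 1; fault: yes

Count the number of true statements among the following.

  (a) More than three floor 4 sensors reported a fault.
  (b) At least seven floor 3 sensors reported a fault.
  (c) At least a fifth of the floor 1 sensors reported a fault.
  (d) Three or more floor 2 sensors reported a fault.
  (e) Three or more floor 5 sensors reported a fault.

(a) floor 4: |A| = 5, |A ∩ B| = 4; needs |A ∩ B| > 3 — true.
(b) floor 3: |A| = 8, |A ∩ B| = 6; needs |A ∩ B| ≥ 7 — false.
(c) floor 1: |A| = 6, |A ∩ B| = 2; needs |A ∩ B| / |A| ≥ 1/5 — true.
(d) floor 2: |A| = 7, |A ∩ B| = 3; needs |A ∩ B| ≥ 3 — true.
(e) floor 5: |A| = 6, |A ∩ B| = 3; needs |A ∩ B| ≥ 3 — true.

4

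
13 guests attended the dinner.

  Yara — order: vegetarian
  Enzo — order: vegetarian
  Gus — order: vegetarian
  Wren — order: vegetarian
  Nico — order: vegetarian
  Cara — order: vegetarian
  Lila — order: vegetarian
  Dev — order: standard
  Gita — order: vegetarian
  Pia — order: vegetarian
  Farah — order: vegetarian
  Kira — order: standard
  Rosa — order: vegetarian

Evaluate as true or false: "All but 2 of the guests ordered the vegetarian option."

'All but 2 of the guests ordered the vegetarian option' holds iff |A ∖ B| = 2.
A (the restrictor) = {Yara, Enzo, Gus, Wren, Nico, Cara, Lila, Dev, Gita, Pia, Farah, Kira, Rosa}, |A| = 13.
A ∖ B = {Dev, Kira}, so |A ∖ B| = 2.
|A ∖ B| = 2, so the statement is true.

True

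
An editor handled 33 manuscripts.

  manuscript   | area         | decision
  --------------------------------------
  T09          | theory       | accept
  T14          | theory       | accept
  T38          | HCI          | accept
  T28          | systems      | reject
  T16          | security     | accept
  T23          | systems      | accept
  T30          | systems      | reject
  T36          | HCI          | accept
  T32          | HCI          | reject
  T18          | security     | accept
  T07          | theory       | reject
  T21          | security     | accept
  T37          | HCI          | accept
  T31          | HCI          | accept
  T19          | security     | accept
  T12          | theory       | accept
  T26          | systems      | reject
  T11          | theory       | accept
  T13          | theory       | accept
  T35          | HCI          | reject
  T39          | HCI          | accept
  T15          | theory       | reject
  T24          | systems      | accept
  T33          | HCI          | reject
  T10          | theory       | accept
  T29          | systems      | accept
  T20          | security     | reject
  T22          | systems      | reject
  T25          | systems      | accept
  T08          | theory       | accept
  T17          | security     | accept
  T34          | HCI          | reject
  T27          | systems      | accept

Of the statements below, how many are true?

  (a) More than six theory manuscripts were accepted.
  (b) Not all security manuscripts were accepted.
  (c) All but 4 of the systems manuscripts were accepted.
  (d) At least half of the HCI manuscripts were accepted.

(a) theory: |A| = 9, |A ∩ B| = 7; needs |A ∩ B| > 6 — true.
(b) security: |A| = 6, |A ∩ B| = 5; needs A ⊄ B (|A ∖ B| ≥ 1) — true.
(c) systems: |A| = 9, |A ∩ B| = 5; needs |A ∖ B| = 4 — true.
(d) HCI: |A| = 9, |A ∩ B| = 5; needs |A ∩ B| ≥ |A ∖ B| — true.

4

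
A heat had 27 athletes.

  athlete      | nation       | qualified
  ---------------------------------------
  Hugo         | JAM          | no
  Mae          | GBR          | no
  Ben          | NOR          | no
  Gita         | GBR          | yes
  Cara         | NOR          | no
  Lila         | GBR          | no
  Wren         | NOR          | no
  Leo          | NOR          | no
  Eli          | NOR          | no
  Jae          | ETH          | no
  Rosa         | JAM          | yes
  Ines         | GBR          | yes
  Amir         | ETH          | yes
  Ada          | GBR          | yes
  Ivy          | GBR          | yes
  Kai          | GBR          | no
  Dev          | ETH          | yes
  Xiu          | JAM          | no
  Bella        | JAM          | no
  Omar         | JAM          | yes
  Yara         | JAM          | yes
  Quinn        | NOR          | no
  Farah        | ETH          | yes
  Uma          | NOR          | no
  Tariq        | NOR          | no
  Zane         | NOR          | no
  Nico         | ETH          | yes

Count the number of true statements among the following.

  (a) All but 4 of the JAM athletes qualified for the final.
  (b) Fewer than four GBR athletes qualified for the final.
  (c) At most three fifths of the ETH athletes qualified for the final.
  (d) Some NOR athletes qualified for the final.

(a) JAM: |A| = 6, |A ∩ B| = 3; needs |A ∖ B| = 4 — false.
(b) GBR: |A| = 7, |A ∩ B| = 4; needs |A ∩ B| < 4 — false.
(c) ETH: |A| = 5, |A ∩ B| = 4; needs |A ∩ B| / |A| ≤ 3/5 — false.
(d) NOR: |A| = 9, |A ∩ B| = 0; needs A ∩ B ≠ ∅ (|A ∩ B| ≥ 1) — false.

0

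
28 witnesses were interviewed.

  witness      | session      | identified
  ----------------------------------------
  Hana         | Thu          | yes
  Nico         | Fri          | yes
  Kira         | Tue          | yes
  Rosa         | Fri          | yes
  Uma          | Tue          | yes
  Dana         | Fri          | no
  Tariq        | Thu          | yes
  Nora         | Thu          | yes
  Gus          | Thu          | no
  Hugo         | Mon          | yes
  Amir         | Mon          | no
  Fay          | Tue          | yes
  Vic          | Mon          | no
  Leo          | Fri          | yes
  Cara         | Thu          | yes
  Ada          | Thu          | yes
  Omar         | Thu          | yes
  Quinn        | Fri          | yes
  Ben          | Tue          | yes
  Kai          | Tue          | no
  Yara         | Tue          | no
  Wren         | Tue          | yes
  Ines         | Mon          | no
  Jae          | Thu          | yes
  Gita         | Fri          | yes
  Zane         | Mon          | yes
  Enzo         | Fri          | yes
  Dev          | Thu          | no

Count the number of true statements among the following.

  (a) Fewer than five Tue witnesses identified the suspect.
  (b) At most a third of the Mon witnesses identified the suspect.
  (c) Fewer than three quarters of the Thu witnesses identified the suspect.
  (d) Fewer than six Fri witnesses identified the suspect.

0

(a) Tue: |A| = 7, |A ∩ B| = 5; needs |A ∩ B| < 5 — false.
(b) Mon: |A| = 5, |A ∩ B| = 2; needs |A ∩ B| / |A| ≤ 1/3 — false.
(c) Thu: |A| = 9, |A ∩ B| = 7; needs |A ∩ B| / |A| < 3/4 — false.
(d) Fri: |A| = 7, |A ∩ B| = 6; needs |A ∩ B| < 6 — false.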